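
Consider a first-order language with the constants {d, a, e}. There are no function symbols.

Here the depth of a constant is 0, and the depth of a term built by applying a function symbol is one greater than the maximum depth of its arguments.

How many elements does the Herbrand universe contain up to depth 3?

With no function symbols every ground term is a constant, so there are exactly 3 ground terms at every depth bound.
N_0 = 3
N_1 = 3
N_2 = 3
N_3 = 3
Explicitly: d, a, e.

3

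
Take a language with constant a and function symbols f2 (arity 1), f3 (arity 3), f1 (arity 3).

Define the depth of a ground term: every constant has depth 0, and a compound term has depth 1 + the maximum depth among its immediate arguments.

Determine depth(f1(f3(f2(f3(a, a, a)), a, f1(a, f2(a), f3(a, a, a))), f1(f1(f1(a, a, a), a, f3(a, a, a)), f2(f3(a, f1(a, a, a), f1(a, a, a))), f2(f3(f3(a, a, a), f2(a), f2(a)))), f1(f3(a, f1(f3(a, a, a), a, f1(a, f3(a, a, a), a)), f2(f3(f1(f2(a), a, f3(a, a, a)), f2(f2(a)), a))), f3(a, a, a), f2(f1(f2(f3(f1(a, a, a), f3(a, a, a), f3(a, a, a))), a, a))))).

depth(f3(a, a, a)) = 1 + max(0, 0, 0) = 1
depth(f2(f3(a, a, a))) = 1 + depth(f3(a, a, a)) = 1 + 1 = 2
depth(f2(a)) = 1 + depth(a) = 1 + 0 = 1
depth(f1(a, f2(a), f3(a, a, a))) = 1 + max(0, 1, 1) = 2
depth(f3(f2(f3(a, a, a)), a, f1(a, f2(a), f3(a, a, a)))) = 1 + max(2, 0, 2) = 3
depth(f1(a, a, a)) = 1 + max(0, 0, 0) = 1
depth(f1(f1(a, a, a), a, f3(a, a, a))) = 1 + max(1, 0, 1) = 2
depth(f3(a, f1(a, a, a), f1(a, a, a))) = 1 + max(0, 1, 1) = 2
depth(f2(f3(a, f1(a, a, a), f1(a, a, a)))) = 1 + depth(f3(a, f1(a, a, a), f1(a, a, a))) = 1 + 2 = 3
depth(f3(f3(a, a, a), f2(a), f2(a))) = 1 + max(1, 1, 1) = 2
depth(f2(f3(f3(a, a, a), f2(a), f2(a)))) = 1 + depth(f3(f3(a, a, a), f2(a), f2(a))) = 1 + 2 = 3
depth(f1(f1(f1(a, a, a), a, f3(a, a, a)), f2(f3(a, f1(a, a, a), f1(a, a, a))), f2(f3(f3(a, a, a), f2(a), f2(a))))) = 1 + max(2, 3, 3) = 4
depth(f1(a, f3(a, a, a), a)) = 1 + max(0, 1, 0) = 2
depth(f1(f3(a, a, a), a, f1(a, f3(a, a, a), a))) = 1 + max(1, 0, 2) = 3
depth(f1(f2(a), a, f3(a, a, a))) = 1 + max(1, 0, 1) = 2
depth(f2(f2(a))) = 1 + depth(f2(a)) = 1 + 1 = 2
depth(f3(f1(f2(a), a, f3(a, a, a)), f2(f2(a)), a)) = 1 + max(2, 2, 0) = 3
depth(f2(f3(f1(f2(a), a, f3(a, a, a)), f2(f2(a)), a))) = 1 + depth(f3(f1(f2(a), a, f3(a, a, a)), f2(f2(a)), a)) = 1 + 3 = 4
depth(f3(a, f1(f3(a, a, a), a, f1(a, f3(a, a, a), a)), f2(f3(f1(f2(a), a, f3(a, a, a)), f2(f2(a)), a)))) = 1 + max(0, 3, 4) = 5
depth(f3(f1(a, a, a), f3(a, a, a), f3(a, a, a))) = 1 + max(1, 1, 1) = 2
depth(f2(f3(f1(a, a, a), f3(a, a, a), f3(a, a, a)))) = 1 + depth(f3(f1(a, a, a), f3(a, a, a), f3(a, a, a))) = 1 + 2 = 3
depth(f1(f2(f3(f1(a, a, a), f3(a, a, a), f3(a, a, a))), a, a)) = 1 + max(3, 0, 0) = 4
depth(f2(f1(f2(f3(f1(a, a, a), f3(a, a, a), f3(a, a, a))), a, a))) = 1 + depth(f1(f2(f3(f1(a, a, a), f3(a, a, a), f3(a, a, a))), a, a)) = 1 + 4 = 5
depth(f1(f3(a, f1(f3(a, a, a), a, f1(a, f3(a, a, a), a)), f2(f3(f1(f2(a), a, f3(a, a, a)), f2(f2(a)), a))), f3(a, a, a), f2(f1(f2(f3(f1(a, a, a), f3(a, a, a), f3(a, a, a))), a, a)))) = 1 + max(5, 1, 5) = 6
depth(f1(f3(f2(f3(a, a, a)), a, f1(a, f2(a), f3(a, a, a))), f1(f1(f1(a, a, a), a, f3(a, a, a)), f2(f3(a, f1(a, a, a), f1(a, a, a))), f2(f3(f3(a, a, a), f2(a), f2(a)))), f1(f3(a, f1(f3(a, a, a), a, f1(a, f3(a, a, a), a)), f2(f3(f1(f2(a), a, f3(a, a, a)), f2(f2(a)), a))), f3(a, a, a), f2(f1(f2(f3(f1(a, a, a), f3(a, a, a), f3(a, a, a))), a, a))))) = 1 + max(3, 4, 6) = 7

7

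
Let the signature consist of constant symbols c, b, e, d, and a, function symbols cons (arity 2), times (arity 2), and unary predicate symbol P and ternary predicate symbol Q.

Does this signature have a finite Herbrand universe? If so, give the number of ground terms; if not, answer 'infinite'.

The signature has at least one function symbol (cons, arity 2) and at least one constant (c).
Iterating cons gives infinitely many distinct ground terms: c, cons(c, c), cons(cons(c, c), cons(c, c)), ...
So the Herbrand universe is infinite.

infinite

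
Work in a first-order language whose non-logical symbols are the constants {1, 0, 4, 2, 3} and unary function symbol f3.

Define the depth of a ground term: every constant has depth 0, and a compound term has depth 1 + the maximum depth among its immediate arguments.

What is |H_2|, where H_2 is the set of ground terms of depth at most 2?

15

Count level by level. With function symbols f3/1, the terms of depth ≤ k are the 5 constants together with each function applied to depth-≤(k−1) tuples, so N_k = 5 + N_{k-1}.
N_0 = 5
N_1 = 5 + 5 = 10
N_2 = 5 + 10 = 15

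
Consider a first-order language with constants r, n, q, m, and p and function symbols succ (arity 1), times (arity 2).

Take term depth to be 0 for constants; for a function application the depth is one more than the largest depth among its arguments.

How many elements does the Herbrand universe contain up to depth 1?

If N_k denotes the number of depth-≤k ground terms, the 5 constants give N_0 = 5, and each function symbol of arity r contributes N_{k-1}^r new terms at level k: N_k = 5 + N_{k-1} + N_{k-1}^2.
N_0 = 5
N_1 = 5 + 5 + 5^2 = 35

35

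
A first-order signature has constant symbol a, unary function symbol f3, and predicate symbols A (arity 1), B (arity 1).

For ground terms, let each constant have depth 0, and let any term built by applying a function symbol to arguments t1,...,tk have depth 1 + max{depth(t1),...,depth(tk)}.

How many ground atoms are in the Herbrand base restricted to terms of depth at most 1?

4

First count ground terms of depth ≤ 1.
Write N_k for the number of ground terms of depth ≤ k. A term of depth ≤ k is either a constant or a function symbol applied to arguments of depth ≤ k−1, so N_k = 1 + N_{k-1}.
N_0 = 1
N_1 = 1 + 1 = 2
Explicitly: a, f3(a).
So |H| = 2.
A ground atom is a predicate applied to a tuple of terms from H, so the count is the sum over predicates of |H|^arity:
  A: 2;  B: 2
Total ground atoms: 2 + 2 = 4.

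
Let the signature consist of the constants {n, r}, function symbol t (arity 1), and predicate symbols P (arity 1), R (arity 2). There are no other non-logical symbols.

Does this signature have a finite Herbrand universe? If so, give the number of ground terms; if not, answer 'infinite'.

The signature has at least one function symbol (t, arity 1) and at least one constant (n).
Iterating t gives infinitely many distinct ground terms: n, t(n), t(t(n)), ...
So the Herbrand universe is infinite.

infinite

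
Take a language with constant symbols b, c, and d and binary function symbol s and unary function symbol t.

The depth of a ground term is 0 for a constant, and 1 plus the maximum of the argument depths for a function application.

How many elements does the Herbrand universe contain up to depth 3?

59295

Let N_k = |{terms of depth ≤ k}|. Then N_0 = 3 and N_k = 3 + N_{k-1}^2 + N_{k-1} for k ≥ 1 (one summand per function symbol, arity giving the exponent).
N_0 = 3
N_1 = 3 + 3^2 + 3 = 15
N_2 = 3 + 15^2 + 15 = 243
N_3 = 3 + 243^2 + 243 = 59295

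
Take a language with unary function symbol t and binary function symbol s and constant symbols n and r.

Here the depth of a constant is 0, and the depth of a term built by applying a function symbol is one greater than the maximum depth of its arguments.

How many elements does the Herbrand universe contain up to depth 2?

Count level by level. With function symbols t/1, s/2, the terms of depth ≤ k are the 2 constants together with each function applied to depth-≤(k−1) tuples, so N_k = 2 + N_{k-1} + N_{k-1}^2.
N_0 = 2
N_1 = 2 + 2 + 2^2 = 8
N_2 = 2 + 8 + 8^2 = 74

74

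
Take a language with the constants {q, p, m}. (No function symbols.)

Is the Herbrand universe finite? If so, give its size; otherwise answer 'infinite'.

3

There are no function symbols, so every ground term is one of the 3 constants.
The Herbrand universe is {q, p, m}, which is finite with 3 elements.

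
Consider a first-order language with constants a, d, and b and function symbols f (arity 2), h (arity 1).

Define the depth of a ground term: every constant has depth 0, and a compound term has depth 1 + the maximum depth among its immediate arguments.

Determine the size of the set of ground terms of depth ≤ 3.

Write N_k for the number of ground terms of depth ≤ k. A term of depth ≤ k is either a constant or a function symbol applied to arguments of depth ≤ k−1, so N_k = 3 + N_{k-1}^2 + N_{k-1}.
N_0 = 3
N_1 = 3 + 3^2 + 3 = 15
N_2 = 3 + 15^2 + 15 = 243
N_3 = 3 + 243^2 + 243 = 59295

59295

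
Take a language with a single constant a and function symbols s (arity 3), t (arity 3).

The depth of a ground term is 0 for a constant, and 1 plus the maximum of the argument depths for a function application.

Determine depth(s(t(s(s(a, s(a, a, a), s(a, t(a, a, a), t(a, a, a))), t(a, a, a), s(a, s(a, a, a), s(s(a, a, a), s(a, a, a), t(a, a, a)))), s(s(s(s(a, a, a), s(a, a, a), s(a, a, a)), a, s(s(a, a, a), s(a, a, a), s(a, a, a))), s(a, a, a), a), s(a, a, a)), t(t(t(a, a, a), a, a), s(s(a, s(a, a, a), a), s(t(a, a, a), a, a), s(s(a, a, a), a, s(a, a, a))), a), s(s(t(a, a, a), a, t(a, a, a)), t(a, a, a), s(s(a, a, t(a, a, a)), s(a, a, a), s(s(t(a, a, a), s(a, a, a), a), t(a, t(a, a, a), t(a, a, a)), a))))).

6

depth(s(a, a, a)) = 1 + max(0, 0, 0) = 1
depth(t(a, a, a)) = 1 + max(0, 0, 0) = 1
depth(s(a, t(a, a, a), t(a, a, a))) = 1 + max(0, 1, 1) = 2
depth(s(a, s(a, a, a), s(a, t(a, a, a), t(a, a, a)))) = 1 + max(0, 1, 2) = 3
depth(s(s(a, a, a), s(a, a, a), t(a, a, a))) = 1 + max(1, 1, 1) = 2
depth(s(a, s(a, a, a), s(s(a, a, a), s(a, a, a), t(a, a, a)))) = 1 + max(0, 1, 2) = 3
depth(s(s(a, s(a, a, a), s(a, t(a, a, a), t(a, a, a))), t(a, a, a), s(a, s(a, a, a), s(s(a, a, a), s(a, a, a), t(a, a, a))))) = 1 + max(3, 1, 3) = 4
depth(s(s(a, a, a), s(a, a, a), s(a, a, a))) = 1 + max(1, 1, 1) = 2
depth(s(s(s(a, a, a), s(a, a, a), s(a, a, a)), a, s(s(a, a, a), s(a, a, a), s(a, a, a)))) = 1 + max(2, 0, 2) = 3
depth(s(s(s(s(a, a, a), s(a, a, a), s(a, a, a)), a, s(s(a, a, a), s(a, a, a), s(a, a, a))), s(a, a, a), a)) = 1 + max(3, 1, 0) = 4
depth(t(s(s(a, s(a, a, a), s(a, t(a, a, a), t(a, a, a))), t(a, a, a), s(a, s(a, a, a), s(s(a, a, a), s(a, a, a), t(a, a, a)))), s(s(s(s(a, a, a), s(a, a, a), s(a, a, a)), a, s(s(a, a, a), s(a, a, a), s(a, a, a))), s(a, a, a), a), s(a, a, a))) = 1 + max(4, 4, 1) = 5
depth(t(t(a, a, a), a, a)) = 1 + max(1, 0, 0) = 2
depth(s(a, s(a, a, a), a)) = 1 + max(0, 1, 0) = 2
depth(s(t(a, a, a), a, a)) = 1 + max(1, 0, 0) = 2
depth(s(s(a, a, a), a, s(a, a, a))) = 1 + max(1, 0, 1) = 2
depth(s(s(a, s(a, a, a), a), s(t(a, a, a), a, a), s(s(a, a, a), a, s(a, a, a)))) = 1 + max(2, 2, 2) = 3
depth(t(t(t(a, a, a), a, a), s(s(a, s(a, a, a), a), s(t(a, a, a), a, a), s(s(a, a, a), a, s(a, a, a))), a)) = 1 + max(2, 3, 0) = 4
depth(s(t(a, a, a), a, t(a, a, a))) = 1 + max(1, 0, 1) = 2
depth(s(a, a, t(a, a, a))) = 1 + max(0, 0, 1) = 2
depth(s(t(a, a, a), s(a, a, a), a)) = 1 + max(1, 1, 0) = 2
depth(t(a, t(a, a, a), t(a, a, a))) = 1 + max(0, 1, 1) = 2
depth(s(s(t(a, a, a), s(a, a, a), a), t(a, t(a, a, a), t(a, a, a)), a)) = 1 + max(2, 2, 0) = 3
depth(s(s(a, a, t(a, a, a)), s(a, a, a), s(s(t(a, a, a), s(a, a, a), a), t(a, t(a, a, a), t(a, a, a)), a))) = 1 + max(2, 1, 3) = 4
depth(s(s(t(a, a, a), a, t(a, a, a)), t(a, a, a), s(s(a, a, t(a, a, a)), s(a, a, a), s(s(t(a, a, a), s(a, a, a), a), t(a, t(a, a, a), t(a, a, a)), a)))) = 1 + max(2, 1, 4) = 5
depth(s(t(s(s(a, s(a, a, a), s(a, t(a, a, a), t(a, a, a))), t(a, a, a), s(a, s(a, a, a), s(s(a, a, a), s(a, a, a), t(a, a, a)))), s(s(s(s(a, a, a), s(a, a, a), s(a, a, a)), a, s(s(a, a, a), s(a, a, a), s(a, a, a))), s(a, a, a), a), s(a, a, a)), t(t(t(a, a, a), a, a), s(s(a, s(a, a, a), a), s(t(a, a, a), a, a), s(s(a, a, a), a, s(a, a, a))), a), s(s(t(a, a, a), a, t(a, a, a)), t(a, a, a), s(s(a, a, t(a, a, a)), s(a, a, a), s(s(t(a, a, a), s(a, a, a), a), t(a, t(a, a, a), t(a, a, a)), a))))) = 1 + max(5, 4, 5) = 6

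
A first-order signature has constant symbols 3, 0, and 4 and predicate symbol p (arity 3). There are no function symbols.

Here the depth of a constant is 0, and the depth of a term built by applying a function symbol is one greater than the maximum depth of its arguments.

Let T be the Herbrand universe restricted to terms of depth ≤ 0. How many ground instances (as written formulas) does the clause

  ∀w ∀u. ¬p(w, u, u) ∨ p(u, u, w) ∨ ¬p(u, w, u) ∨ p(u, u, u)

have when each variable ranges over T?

9

Ground terms of depth ≤ 0:
  With no function symbols every ground term is a constant, so there are exactly 3 ground terms at every depth bound.
  N_0 = 3
So there are 3 ground terms available for substitution.
The body mentions every one of the 2 quantified variables; since ground terms form a free algebra, no two substitutions collapse to the same formula.
Number of ground instances = 3^2 = 9.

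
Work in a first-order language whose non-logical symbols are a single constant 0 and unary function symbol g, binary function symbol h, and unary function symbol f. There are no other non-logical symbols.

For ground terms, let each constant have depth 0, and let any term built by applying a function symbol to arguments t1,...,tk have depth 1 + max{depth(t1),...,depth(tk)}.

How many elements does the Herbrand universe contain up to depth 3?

If N_k denotes the number of depth-≤k ground terms, the 1 constant gives N_0 = 1, and each function symbol of arity r contributes N_{k-1}^r new terms at level k: N_k = 1 + N_{k-1} + N_{k-1}^2 + N_{k-1}.
N_0 = 1
N_1 = 1 + 1 + 1^2 + 1 = 4
N_2 = 1 + 4 + 4^2 + 4 = 25
N_3 = 1 + 25 + 25^2 + 25 = 676

676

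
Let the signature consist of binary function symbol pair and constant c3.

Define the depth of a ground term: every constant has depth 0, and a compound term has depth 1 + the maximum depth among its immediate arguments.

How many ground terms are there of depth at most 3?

Let N_k count ground terms of depth at most k. Each non-constant term of depth ≤ k is some function symbol applied to depth-≤(k−1) arguments, giving N_k = 1 + N_{k-1}^2.
N_0 = 1
N_1 = 1 + 1^2 = 2
N_2 = 1 + 2^2 = 5
N_3 = 1 + 5^2 = 26

26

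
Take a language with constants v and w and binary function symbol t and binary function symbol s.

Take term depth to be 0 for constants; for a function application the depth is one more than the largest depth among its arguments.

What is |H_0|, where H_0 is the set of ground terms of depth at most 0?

Let N_k = |{terms of depth ≤ k}|. Then N_0 = 2 and N_k = 2 + N_{k-1}^2 + N_{k-1}^2 for k ≥ 1 (one summand per function symbol, arity giving the exponent).
N_0 = 2

2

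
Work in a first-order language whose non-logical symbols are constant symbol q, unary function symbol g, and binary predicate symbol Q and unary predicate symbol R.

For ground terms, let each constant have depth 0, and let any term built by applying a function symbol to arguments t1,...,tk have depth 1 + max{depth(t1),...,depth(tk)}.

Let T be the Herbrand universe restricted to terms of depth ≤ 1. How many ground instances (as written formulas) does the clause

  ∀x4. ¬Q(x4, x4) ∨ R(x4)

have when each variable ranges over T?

2

Ground terms of depth ≤ 1:
  Let N_k = |{terms of depth ≤ k}|. Then N_0 = 1 and N_k = 1 + N_{k-1} for k ≥ 1 (one summand per function symbol, arity giving the exponent).
  N_0 = 1
  N_1 = 1 + 1 = 2
  Explicitly: q, g(q).
So there are 2 ground terms available for substitution.
The body mentions the single quantified variable x4; since ground terms form a free algebra, no two substitutions collapse to the same formula.
Number of ground instances = 2.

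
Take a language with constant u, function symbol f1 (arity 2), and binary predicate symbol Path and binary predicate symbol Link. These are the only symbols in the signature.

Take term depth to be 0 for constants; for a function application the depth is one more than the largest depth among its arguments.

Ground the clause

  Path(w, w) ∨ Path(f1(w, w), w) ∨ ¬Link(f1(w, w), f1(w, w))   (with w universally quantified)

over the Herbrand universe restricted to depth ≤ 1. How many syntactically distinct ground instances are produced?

2

Ground terms of depth ≤ 1:
  Count level by level. With function symbols f1/2, the terms of depth ≤ k are the 1 constant together with each function applied to depth-≤(k−1) tuples, so N_k = 1 + N_{k-1}^2.
  N_0 = 1
  N_1 = 1 + 1^2 = 2
  Explicitly: u, f1(u, u).
So there are 2 ground terms available for substitution.
The variable w ranges independently over the available ground terms, and distinct assignments produce distinct instances.
Number of ground instances = 2.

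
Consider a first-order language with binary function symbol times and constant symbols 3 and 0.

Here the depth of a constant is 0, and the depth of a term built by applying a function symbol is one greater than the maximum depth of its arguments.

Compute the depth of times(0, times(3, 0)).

2

depth(times(3, 0)) = 1 + max(0, 0) = 1
depth(times(0, times(3, 0))) = 1 + max(0, 1) = 2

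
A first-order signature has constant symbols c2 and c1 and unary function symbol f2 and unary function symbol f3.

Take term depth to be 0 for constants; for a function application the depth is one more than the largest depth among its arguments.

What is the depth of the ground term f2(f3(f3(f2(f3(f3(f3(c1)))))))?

depth(f3(c1)) = 1 + depth(c1) = 1 + 0 = 1
depth(f3(f3(c1))) = 1 + depth(f3(c1)) = 1 + 1 = 2
depth(f3(f3(f3(c1)))) = 1 + depth(f3(f3(c1))) = 1 + 2 = 3
depth(f2(f3(f3(f3(c1))))) = 1 + depth(f3(f3(f3(c1)))) = 1 + 3 = 4
depth(f3(f2(f3(f3(f3(c1)))))) = 1 + depth(f2(f3(f3(f3(c1))))) = 1 + 4 = 5
depth(f3(f3(f2(f3(f3(f3(c1))))))) = 1 + depth(f3(f2(f3(f3(f3(c1)))))) = 1 + 5 = 6
depth(f2(f3(f3(f2(f3(f3(f3(c1)))))))) = 1 + depth(f3(f3(f2(f3(f3(f3(c1))))))) = 1 + 6 = 7

7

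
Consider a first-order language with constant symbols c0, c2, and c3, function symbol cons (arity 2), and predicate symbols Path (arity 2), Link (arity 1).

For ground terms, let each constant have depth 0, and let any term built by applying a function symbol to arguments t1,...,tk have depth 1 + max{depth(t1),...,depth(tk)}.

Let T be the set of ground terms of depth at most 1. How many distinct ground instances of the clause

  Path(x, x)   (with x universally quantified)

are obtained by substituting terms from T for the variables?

Ground terms of depth ≤ 1:
  If N_k denotes the number of depth-≤k ground terms, the 3 constants give N_0 = 3, and each function symbol of arity r contributes N_{k-1}^r new terms at level k: N_k = 3 + N_{k-1}^2.
  N_0 = 3
  N_1 = 3 + 3^2 = 12
So there are 12 ground terms available for substitution.
The variable x ranges independently over the available ground terms, and distinct assignments produce distinct instances.
Number of ground instances = 12.

12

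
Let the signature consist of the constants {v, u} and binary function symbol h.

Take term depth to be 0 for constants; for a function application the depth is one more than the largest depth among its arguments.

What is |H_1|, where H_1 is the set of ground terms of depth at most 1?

6

Let N_k count ground terms of depth at most k. Each non-constant term of depth ≤ k is some function symbol applied to depth-≤(k−1) arguments, giving N_k = 2 + N_{k-1}^2.
N_0 = 2
N_1 = 2 + 2^2 = 6
Explicitly: v, u, h(v, v), h(v, u), h(u, v), h(u, u).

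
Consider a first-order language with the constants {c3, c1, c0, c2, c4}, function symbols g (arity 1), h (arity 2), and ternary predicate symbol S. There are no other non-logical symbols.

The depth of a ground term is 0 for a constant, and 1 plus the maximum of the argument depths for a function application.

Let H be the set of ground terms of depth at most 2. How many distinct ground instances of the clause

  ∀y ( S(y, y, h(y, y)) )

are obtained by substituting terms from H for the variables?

1265

Ground terms of depth ≤ 2:
  Let N_k = |{terms of depth ≤ k}|. Then N_0 = 5 and N_k = 5 + N_{k-1} + N_{k-1}^2 for k ≥ 1 (one summand per function symbol, arity giving the exponent).
  N_0 = 5
  N_1 = 5 + 5 + 5^2 = 35
  N_2 = 5 + 35 + 35^2 = 1265
So there are 1265 ground terms available for substitution.
The clause has 1 distinct variable (y), which appears in the body. In the free term algebra distinct substitutions yield syntactically distinct ground instances.
Number of ground instances = 1265.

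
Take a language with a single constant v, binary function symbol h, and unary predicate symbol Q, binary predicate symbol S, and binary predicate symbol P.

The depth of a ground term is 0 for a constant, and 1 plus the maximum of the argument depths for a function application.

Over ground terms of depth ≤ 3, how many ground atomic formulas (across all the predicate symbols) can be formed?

1378

First count ground terms of depth ≤ 3.
Write N_k for the number of ground terms of depth ≤ k. A term of depth ≤ k is either a constant or a function symbol applied to arguments of depth ≤ k−1, so N_k = 1 + N_{k-1}^2.
N_0 = 1
N_1 = 1 + 1^2 = 2
N_2 = 1 + 2^2 = 5
N_3 = 1 + 5^2 = 26
So |H| = 26.
Ground atoms are formed by filling each argument slot of a predicate with a term from H, so an r-ary predicate gives |H|^r atoms:
  Q: 26;  S: 26^2 = 676;  P: 26^2 = 676
Total ground atoms: 26 + 676 + 676 = 1378.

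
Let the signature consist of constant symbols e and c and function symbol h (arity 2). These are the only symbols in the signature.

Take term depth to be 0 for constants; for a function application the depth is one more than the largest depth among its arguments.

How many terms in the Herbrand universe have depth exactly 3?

1408

If N_k denotes the number of depth-≤k ground terms, the 2 constants give N_0 = 2, and each function symbol of arity r contributes N_{k-1}^r new terms at level k: N_k = 2 + N_{k-1}^2.
N_0 = 2
N_1 = 2 + 2^2 = 6
N_2 = 2 + 6^2 = 38
N_3 = 2 + 38^2 = 1446
Terms of depth exactly 3: N_3 − N_2 = 1446 − 38 = 1408.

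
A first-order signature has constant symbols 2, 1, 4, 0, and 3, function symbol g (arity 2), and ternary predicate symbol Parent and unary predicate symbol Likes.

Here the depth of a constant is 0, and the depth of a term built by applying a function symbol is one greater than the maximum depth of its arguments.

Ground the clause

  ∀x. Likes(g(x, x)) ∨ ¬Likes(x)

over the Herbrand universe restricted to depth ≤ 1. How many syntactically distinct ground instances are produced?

Ground terms of depth ≤ 1:
  If N_k denotes the number of depth-≤k ground terms, the 5 constants give N_0 = 5, and each function symbol of arity r contributes N_{k-1}^r new terms at level k: N_k = 5 + N_{k-1}^2.
  N_0 = 5
  N_1 = 5 + 5^2 = 30
So there are 30 ground terms available for substitution.
The body mentions the single quantified variable x; since ground terms form a free algebra, no two substitutions collapse to the same formula.
Number of ground instances = 30.

30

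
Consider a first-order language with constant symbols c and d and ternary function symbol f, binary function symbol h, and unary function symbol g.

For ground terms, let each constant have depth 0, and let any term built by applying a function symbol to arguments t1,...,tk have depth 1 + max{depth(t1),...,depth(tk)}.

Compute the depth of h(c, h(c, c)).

depth(h(c, c)) = 1 + max(0, 0) = 1
depth(h(c, h(c, c))) = 1 + max(0, 1) = 2

2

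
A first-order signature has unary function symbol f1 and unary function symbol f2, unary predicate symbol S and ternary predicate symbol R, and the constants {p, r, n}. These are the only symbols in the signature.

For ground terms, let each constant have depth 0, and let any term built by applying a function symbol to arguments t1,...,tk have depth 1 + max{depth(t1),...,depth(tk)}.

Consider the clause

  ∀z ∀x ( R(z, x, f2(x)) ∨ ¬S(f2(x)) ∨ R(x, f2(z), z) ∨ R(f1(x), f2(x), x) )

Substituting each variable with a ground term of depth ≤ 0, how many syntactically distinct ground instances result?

9

Ground terms of depth ≤ 0:
  Count level by level. With function symbols f1/1, f2/1, the terms of depth ≤ k are the 3 constants together with each function applied to depth-≤(k−1) tuples, so N_k = 3 + N_{k-1} + N_{k-1}.
  N_0 = 3
  Explicitly: p, r, n.
So there are 3 ground terms available for substitution.
Each of z, x ranges independently over the available ground terms, and distinct assignments produce distinct instances.
Number of ground instances = 3^2 = 9.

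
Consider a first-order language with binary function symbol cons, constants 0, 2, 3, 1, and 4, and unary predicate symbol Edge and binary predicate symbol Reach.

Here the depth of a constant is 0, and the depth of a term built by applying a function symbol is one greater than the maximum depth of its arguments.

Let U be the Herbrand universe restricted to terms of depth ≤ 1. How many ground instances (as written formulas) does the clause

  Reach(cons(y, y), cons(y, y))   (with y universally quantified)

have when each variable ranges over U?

Ground terms of depth ≤ 1:
  Count level by level. With function symbols cons/2, the terms of depth ≤ k are the 5 constants together with each function applied to depth-≤(k−1) tuples, so N_k = 5 + N_{k-1}^2.
  N_0 = 5
  N_1 = 5 + 5^2 = 30
So there are 30 ground terms available for substitution.
The clause has 1 distinct variable (y), which appears in the body. In the free term algebra distinct substitutions yield syntactically distinct ground instances.
Number of ground instances = 30.

30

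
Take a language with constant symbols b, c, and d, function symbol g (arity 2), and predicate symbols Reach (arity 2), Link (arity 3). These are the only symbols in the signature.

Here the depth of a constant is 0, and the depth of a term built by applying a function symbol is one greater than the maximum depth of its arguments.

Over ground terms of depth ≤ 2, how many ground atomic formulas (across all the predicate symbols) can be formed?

3198132

First count ground terms of depth ≤ 2.
If N_k denotes the number of depth-≤k ground terms, the 3 constants give N_0 = 3, and each function symbol of arity r contributes N_{k-1}^r new terms at level k: N_k = 3 + N_{k-1}^2.
N_0 = 3
N_1 = 3 + 3^2 = 12
N_2 = 3 + 12^2 = 147
So |H| = 147.
Each predicate of arity r yields |H|^r ground atoms (one per choice of an r-tuple from H):
  Reach: 147^2 = 21609;  Link: 147^3 = 3176523
Total ground atoms: 21609 + 3176523 = 3198132.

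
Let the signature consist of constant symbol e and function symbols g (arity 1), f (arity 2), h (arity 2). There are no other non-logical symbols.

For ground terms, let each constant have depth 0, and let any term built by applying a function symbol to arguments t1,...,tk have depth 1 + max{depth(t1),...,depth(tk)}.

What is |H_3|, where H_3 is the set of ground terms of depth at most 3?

Count level by level. With function symbols g/1, f/2, h/2, the terms of depth ≤ k are the 1 constant together with each function applied to depth-≤(k−1) tuples, so N_k = 1 + N_{k-1} + N_{k-1}^2 + N_{k-1}^2.
N_0 = 1
N_1 = 1 + 1 + 1^2 + 1^2 = 4
N_2 = 1 + 4 + 4^2 + 4^2 = 37
N_3 = 1 + 37 + 37^2 + 37^2 = 2776

2776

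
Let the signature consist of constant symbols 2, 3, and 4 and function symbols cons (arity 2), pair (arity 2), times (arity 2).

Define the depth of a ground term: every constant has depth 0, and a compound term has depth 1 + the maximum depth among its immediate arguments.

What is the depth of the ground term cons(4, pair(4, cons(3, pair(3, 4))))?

4

depth(pair(3, 4)) = 1 + max(0, 0) = 1
depth(cons(3, pair(3, 4))) = 1 + max(0, 1) = 2
depth(pair(4, cons(3, pair(3, 4)))) = 1 + max(0, 2) = 3
depth(cons(4, pair(4, cons(3, pair(3, 4))))) = 1 + max(0, 3) = 4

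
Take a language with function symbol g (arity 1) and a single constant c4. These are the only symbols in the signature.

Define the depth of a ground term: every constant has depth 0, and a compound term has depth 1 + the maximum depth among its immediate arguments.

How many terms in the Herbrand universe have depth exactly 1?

1

Let N_k = |{terms of depth ≤ k}|. Then N_0 = 1 and N_k = 1 + N_{k-1} for k ≥ 1 (one summand per function symbol, arity giving the exponent).
N_0 = 1
N_1 = 1 + 1 = 2
Terms of depth exactly 1: N_1 − N_0 = 2 − 1 = 1.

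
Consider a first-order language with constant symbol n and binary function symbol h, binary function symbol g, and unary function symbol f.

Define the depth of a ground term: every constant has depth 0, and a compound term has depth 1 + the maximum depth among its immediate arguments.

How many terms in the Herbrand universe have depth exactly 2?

Write N_k for the number of ground terms of depth ≤ k. A term of depth ≤ k is either a constant or a function symbol applied to arguments of depth ≤ k−1, so N_k = 1 + N_{k-1}^2 + N_{k-1}^2 + N_{k-1}.
N_0 = 1
N_1 = 1 + 1^2 + 1^2 + 1 = 4
N_2 = 1 + 4^2 + 4^2 + 4 = 37
Terms of depth exactly 2: N_2 − N_1 = 37 − 4 = 33.

33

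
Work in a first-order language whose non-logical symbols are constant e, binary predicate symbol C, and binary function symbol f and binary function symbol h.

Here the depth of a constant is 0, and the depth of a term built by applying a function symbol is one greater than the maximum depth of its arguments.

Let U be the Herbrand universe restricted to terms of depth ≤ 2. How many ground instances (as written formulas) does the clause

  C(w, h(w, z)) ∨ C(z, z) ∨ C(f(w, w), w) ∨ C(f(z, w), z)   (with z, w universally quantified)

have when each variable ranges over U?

Ground terms of depth ≤ 2:
  Count level by level. With function symbols f/2, h/2, the terms of depth ≤ k are the 1 constant together with each function applied to depth-≤(k−1) tuples, so N_k = 1 + N_{k-1}^2 + N_{k-1}^2.
  N_0 = 1
  N_1 = 1 + 1^2 + 1^2 = 3
  N_2 = 1 + 3^2 + 3^2 = 19
So there are 19 ground terms available for substitution.
The body mentions every one of the 2 quantified variables; since ground terms form a free algebra, no two substitutions collapse to the same formula.
Number of ground instances = 19^2 = 361.

361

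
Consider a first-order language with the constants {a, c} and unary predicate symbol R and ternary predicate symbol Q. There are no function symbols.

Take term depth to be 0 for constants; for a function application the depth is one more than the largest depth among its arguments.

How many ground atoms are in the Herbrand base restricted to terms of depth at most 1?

First count ground terms of depth ≤ 1.
With no function symbols every ground term is a constant, so there are exactly 2 ground terms at every depth bound.
N_0 = 2
N_1 = 2
So |H| = 2.
A ground atom is a predicate applied to a tuple of terms from H, so the count is the sum over predicates of |H|^arity:
  R: 2;  Q: 2^3 = 8
Total ground atoms: 2 + 8 = 10.

10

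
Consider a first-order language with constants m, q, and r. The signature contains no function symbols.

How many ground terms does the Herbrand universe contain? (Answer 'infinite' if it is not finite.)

There are no function symbols, so every ground term is one of the 3 constants.
The Herbrand universe is {m, q, r}, which is finite with 3 elements.

3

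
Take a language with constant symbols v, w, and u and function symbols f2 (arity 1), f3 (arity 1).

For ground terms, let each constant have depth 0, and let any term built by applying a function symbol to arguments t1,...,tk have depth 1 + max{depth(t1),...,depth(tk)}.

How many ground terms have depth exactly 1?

Let N_k = |{terms of depth ≤ k}|. Then N_0 = 3 and N_k = 3 + N_{k-1} + N_{k-1} for k ≥ 1 (one summand per function symbol, arity giving the exponent).
N_0 = 3
N_1 = 3 + 3 + 3 = 9
Terms of depth exactly 1: N_1 − N_0 = 9 − 3 = 6.

6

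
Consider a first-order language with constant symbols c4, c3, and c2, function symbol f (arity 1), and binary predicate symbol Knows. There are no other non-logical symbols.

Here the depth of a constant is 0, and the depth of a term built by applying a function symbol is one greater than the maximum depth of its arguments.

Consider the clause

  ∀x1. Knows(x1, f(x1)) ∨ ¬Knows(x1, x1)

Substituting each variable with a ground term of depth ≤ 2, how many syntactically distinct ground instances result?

9

Ground terms of depth ≤ 2:
  Write N_k for the number of ground terms of depth ≤ k. A term of depth ≤ k is either a constant or a function symbol applied to arguments of depth ≤ k−1, so N_k = 3 + N_{k-1}.
  N_0 = 3
  N_1 = 3 + 3 = 6
  N_2 = 3 + 6 = 9
  Explicitly: c4, c3, c2, f(c4), f(c3), f(c2), f(f(c4)), f(f(c3)), f(f(c2)).
So there are 9 ground terms available for substitution.
The clause has 1 distinct variable (x1), which appears in the body. In the free term algebra distinct substitutions yield syntactically distinct ground instances.
Number of ground instances = 9.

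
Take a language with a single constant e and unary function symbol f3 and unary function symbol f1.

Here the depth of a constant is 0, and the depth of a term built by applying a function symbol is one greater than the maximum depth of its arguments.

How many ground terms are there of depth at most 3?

Let N_k count ground terms of depth at most k. Each non-constant term of depth ≤ k is some function symbol applied to depth-≤(k−1) arguments, giving N_k = 1 + N_{k-1} + N_{k-1}.
N_0 = 1
N_1 = 1 + 1 + 1 = 3
N_2 = 1 + 3 + 3 = 7
N_3 = 1 + 7 + 7 = 15

15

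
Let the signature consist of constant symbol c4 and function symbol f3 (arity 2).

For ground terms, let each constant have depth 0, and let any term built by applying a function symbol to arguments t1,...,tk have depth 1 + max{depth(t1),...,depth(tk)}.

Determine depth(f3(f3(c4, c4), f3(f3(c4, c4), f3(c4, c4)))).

3

depth(f3(c4, c4)) = 1 + max(0, 0) = 1
depth(f3(f3(c4, c4), f3(c4, c4))) = 1 + max(1, 1) = 2
depth(f3(f3(c4, c4), f3(f3(c4, c4), f3(c4, c4)))) = 1 + max(1, 2) = 3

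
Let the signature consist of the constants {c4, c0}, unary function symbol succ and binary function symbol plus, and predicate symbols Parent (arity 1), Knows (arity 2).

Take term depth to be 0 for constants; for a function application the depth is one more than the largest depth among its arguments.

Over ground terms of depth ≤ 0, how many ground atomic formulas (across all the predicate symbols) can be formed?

First count ground terms of depth ≤ 0.
Write N_k for the number of ground terms of depth ≤ k. A term of depth ≤ k is either a constant or a function symbol applied to arguments of depth ≤ k−1, so N_k = 2 + N_{k-1} + N_{k-1}^2.
N_0 = 2
So |H| = 2.
Each predicate of arity r yields |H|^r ground atoms (one per choice of an r-tuple from H):
  Parent: 2;  Knows: 2^2 = 4
Total ground atoms: 2 + 4 = 6.

6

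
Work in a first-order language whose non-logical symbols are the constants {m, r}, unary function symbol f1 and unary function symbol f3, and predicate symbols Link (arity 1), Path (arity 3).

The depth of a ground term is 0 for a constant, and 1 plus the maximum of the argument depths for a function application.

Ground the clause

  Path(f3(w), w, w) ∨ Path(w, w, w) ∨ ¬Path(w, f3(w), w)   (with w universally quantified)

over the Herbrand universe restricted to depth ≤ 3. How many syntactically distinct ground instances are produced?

30

Ground terms of depth ≤ 3:
  Write N_k for the number of ground terms of depth ≤ k. A term of depth ≤ k is either a constant or a function symbol applied to arguments of depth ≤ k−1, so N_k = 2 + N_{k-1} + N_{k-1}.
  N_0 = 2
  N_1 = 2 + 2 + 2 = 6
  N_2 = 2 + 6 + 6 = 14
  N_3 = 2 + 14 + 14 = 30
So there are 30 ground terms available for substitution.
The variable w ranges independently over the available ground terms, and distinct assignments produce distinct instances.
Number of ground instances = 30.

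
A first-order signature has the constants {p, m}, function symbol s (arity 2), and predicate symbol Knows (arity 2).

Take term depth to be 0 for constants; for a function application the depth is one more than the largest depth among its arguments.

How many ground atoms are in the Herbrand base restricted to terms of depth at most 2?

1444

First count ground terms of depth ≤ 2.
Let N_k count ground terms of depth at most k. Each non-constant term of depth ≤ k is some function symbol applied to depth-≤(k−1) arguments, giving N_k = 2 + N_{k-1}^2.
N_0 = 2
N_1 = 2 + 2^2 = 6
N_2 = 2 + 6^2 = 38
So |H| = 38.
For each predicate symbol, the number of ground atoms is |H| raised to its arity; summing:
  Knows: 38^2 = 1444
Total ground atoms: 1444.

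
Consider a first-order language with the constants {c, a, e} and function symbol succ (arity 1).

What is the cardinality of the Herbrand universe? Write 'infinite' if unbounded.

infinite

The signature has at least one function symbol (succ, arity 1) and at least one constant (c).
Iterating succ gives infinitely many distinct ground terms: c, succ(c), succ(succ(c)), ...
So the Herbrand universe is infinite.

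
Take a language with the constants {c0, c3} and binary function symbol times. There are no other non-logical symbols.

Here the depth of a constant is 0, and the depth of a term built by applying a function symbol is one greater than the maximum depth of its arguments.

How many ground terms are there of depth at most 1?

6

Let N_k count ground terms of depth at most k. Each non-constant term of depth ≤ k is some function symbol applied to depth-≤(k−1) arguments, giving N_k = 2 + N_{k-1}^2.
N_0 = 2
N_1 = 2 + 2^2 = 6
Explicitly: c0, c3, times(c0, c0), times(c0, c3), times(c3, c0), times(c3, c3).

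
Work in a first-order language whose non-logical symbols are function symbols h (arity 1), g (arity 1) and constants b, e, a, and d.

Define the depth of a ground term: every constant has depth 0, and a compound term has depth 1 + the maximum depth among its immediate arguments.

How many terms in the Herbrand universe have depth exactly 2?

16

If N_k denotes the number of depth-≤k ground terms, the 4 constants give N_0 = 4, and each function symbol of arity r contributes N_{k-1}^r new terms at level k: N_k = 4 + N_{k-1} + N_{k-1}.
N_0 = 4
N_1 = 4 + 4 + 4 = 12
N_2 = 4 + 12 + 12 = 28
Terms of depth exactly 2: N_2 − N_1 = 28 − 12 = 16.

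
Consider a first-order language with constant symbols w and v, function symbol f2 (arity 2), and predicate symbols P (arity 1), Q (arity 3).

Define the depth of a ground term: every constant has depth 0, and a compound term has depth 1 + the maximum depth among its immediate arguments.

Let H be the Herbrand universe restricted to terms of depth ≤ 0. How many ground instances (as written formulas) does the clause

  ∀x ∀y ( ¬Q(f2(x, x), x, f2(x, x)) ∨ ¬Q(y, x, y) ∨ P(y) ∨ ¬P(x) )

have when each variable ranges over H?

Ground terms of depth ≤ 0:
  Count level by level. With function symbols f2/2, the terms of depth ≤ k are the 2 constants together with each function applied to depth-≤(k−1) tuples, so N_k = 2 + N_{k-1}^2.
  N_0 = 2
So there are 2 ground terms available for substitution.
The body mentions every one of the 2 quantified variables; since ground terms form a free algebra, no two substitutions collapse to the same formula.
Number of ground instances = 2^2 = 4.

4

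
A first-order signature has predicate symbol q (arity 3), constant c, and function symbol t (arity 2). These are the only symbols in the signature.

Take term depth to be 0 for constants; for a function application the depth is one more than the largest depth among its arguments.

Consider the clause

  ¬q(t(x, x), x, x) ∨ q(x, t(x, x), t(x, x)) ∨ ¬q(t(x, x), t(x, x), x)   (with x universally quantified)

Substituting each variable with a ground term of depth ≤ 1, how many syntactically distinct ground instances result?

2

Ground terms of depth ≤ 1:
  Write N_k for the number of ground terms of depth ≤ k. A term of depth ≤ k is either a constant or a function symbol applied to arguments of depth ≤ k−1, so N_k = 1 + N_{k-1}^2.
  N_0 = 1
  N_1 = 1 + 1^2 = 2
So there are 2 ground terms available for substitution.
There is 1 variable to instantiate (x),  occurring in at least one literal, so different choices give different ground instances.
Number of ground instances = 2.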